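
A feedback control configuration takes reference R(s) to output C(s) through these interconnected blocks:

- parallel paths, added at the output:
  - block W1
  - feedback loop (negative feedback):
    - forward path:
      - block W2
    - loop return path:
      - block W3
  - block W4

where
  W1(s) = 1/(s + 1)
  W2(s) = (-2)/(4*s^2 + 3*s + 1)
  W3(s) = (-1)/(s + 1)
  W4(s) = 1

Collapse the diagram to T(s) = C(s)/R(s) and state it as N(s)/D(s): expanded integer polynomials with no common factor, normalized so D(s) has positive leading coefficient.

Answer: (4*s^4 + 15*s^3 + 16*s^2 + 7*s + 4)/(4*s^4 + 11*s^3 + 11*s^2 + 7*s + 3)

Working:
(1) apply the feedback formula to W2, W3 gives (-2*s - 2)/(4*s^3 + 7*s^2 + 4*s + 3)
(2) add W1, [W2/(1+W2*W3)], W4 (parallel), giving the overall T(s)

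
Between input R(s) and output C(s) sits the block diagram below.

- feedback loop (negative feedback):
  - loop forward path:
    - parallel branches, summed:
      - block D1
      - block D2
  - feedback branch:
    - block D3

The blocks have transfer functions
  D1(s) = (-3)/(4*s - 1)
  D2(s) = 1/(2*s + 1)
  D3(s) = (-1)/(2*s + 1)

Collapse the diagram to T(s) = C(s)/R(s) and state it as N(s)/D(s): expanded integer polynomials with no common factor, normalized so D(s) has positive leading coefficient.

(1) sum the parallel branches D1, D2 = (-2*s - 4)/(8*s^2 + 2*s - 1)
(2) close the feedback loop around (D1+D2), D3, which is the overall transfer function T(s) = C(s)/R(s) in lowest terms

Therefore the answer is (-4*s^2 - 10*s - 4)/(16*s^3 + 12*s^2 + 2*s + 3).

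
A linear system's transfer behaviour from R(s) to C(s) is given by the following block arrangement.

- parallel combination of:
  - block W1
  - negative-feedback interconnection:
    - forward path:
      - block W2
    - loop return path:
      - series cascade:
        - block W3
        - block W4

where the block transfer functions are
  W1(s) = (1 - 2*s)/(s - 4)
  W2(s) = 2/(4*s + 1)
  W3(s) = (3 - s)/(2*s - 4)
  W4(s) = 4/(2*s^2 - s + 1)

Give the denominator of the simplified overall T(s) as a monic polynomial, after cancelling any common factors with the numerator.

1. multiply W3, W4 (series) = (6 - 2*s)/(2*s^3 - 5*s^2 + 3*s - 2)
2. feedback reduction of W2, (W3*W4) = (4*s^3 - 10*s^2 + 6*s - 4)/(8*s^4 - 18*s^3 + 7*s^2 - 9*s + 10)
3. sum the parallel branches W1, [W2/(1+W2*(W3*W4))] = (-16*s^5 + 48*s^4 - 58*s^3 + 71*s^2 - 57*s + 26)/(8*s^5 - 50*s^4 + 79*s^3 - 37*s^2 + 46*s - 40)
No further cancellation is possible in the step-3 result, so that is T(s). Its denominator becomes monic after dividing by the leading coefficient 8.

Hence the answer: s^5 - 25*s^4/4 + 79*s^3/8 - 37*s^2/8 + 23*s/4 - 5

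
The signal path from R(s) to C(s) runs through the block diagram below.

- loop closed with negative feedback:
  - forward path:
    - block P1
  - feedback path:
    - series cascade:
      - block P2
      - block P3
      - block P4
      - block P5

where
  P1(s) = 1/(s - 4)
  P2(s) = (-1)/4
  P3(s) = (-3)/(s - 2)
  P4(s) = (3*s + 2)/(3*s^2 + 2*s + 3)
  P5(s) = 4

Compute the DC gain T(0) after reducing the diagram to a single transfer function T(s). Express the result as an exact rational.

The answer is -1/5.

Reasoning:
(1) series reduction of P2, P3, P4, P5 = (9*s + 6)/(3*s^3 - 4*s^2 - s - 6)
(2) close the feedback loop around P1, (P2*P3*P4*P5) = (3*s^3 - 4*s^2 - s - 6)/(3*s^4 - 16*s^3 + 15*s^2 + 7*s + 30)
That last expression is T(s); at s = 0 only the constant terms survive, so T(0) = -6/30 = -1/5.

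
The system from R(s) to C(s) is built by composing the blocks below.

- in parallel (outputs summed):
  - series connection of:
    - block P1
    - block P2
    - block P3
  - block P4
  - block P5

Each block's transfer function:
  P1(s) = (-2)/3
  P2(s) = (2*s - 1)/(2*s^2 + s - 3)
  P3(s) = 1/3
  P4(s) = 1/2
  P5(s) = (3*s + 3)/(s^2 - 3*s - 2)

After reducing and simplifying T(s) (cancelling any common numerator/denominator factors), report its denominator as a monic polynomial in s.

The answer is s^4 - 5*s^3/2 - 5*s^2 + 7*s/2 + 3.

Reasoning:
Step 1 - cascade P1, P2, P3; result (2 - 4*s)/(18*s^2 + 9*s - 27)
Step 2 - parallel reduction of (P1*P2*P3), P4, P5; result (18*s^4 + 55*s^3 + 100*s^2 - 41*s - 116)/(36*s^4 - 90*s^3 - 180*s^2 + 126*s + 108)
T(s) is the step-2 result (common factors already cancelled). Leading coefficient of the denominator: 36. Divide through by 36 for the monic polynomial.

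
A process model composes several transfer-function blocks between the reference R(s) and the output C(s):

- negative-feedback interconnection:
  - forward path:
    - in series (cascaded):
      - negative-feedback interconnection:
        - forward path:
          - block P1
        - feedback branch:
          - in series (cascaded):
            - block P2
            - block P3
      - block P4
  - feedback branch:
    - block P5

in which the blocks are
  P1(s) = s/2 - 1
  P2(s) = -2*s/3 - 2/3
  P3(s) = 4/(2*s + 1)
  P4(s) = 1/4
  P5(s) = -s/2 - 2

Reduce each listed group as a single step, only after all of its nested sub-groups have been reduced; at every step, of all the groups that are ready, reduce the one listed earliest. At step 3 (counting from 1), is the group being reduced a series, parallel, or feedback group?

The answer is series.

Reasoning:
1. reduce the series chain P2, P3
2. apply the feedback formula to P1, (P2*P3)
3. cascade [P1/(1+P1*(P2*P3))], P4
4. feedback reduction of ([P1/(1+P1*(P2*P3))]*P4), P5
The group at step 3 is a series group.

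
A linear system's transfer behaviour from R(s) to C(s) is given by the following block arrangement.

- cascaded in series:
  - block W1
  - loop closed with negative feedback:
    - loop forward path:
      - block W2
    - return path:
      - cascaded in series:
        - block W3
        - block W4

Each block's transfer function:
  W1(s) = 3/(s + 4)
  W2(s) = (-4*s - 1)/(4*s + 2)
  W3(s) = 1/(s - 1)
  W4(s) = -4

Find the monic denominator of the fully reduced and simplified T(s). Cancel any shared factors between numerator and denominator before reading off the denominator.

Reducing step by step:

Step 1. cascade W3, W4 gives (-4)/(s - 1)
Step 2. collapse the loop (W2 forward, (W3*W4) return) gives (-4*s^2 + 3*s + 1)/(4*s^2 + 14*s + 2)
Step 3. series reduction of W1, [W2/(1+W2*(W3*W4))] gives (-12*s^2 + 9*s + 3)/(4*s^3 + 30*s^2 + 58*s + 8)
Step 3 gives the fully reduced T(s), with no common factor left to cancel. The denominator's leading coefficient is 4, so divide each of its coefficients by 4 to get the monic form.

Answer: s^3 + 15*s^2/2 + 29*s/2 + 2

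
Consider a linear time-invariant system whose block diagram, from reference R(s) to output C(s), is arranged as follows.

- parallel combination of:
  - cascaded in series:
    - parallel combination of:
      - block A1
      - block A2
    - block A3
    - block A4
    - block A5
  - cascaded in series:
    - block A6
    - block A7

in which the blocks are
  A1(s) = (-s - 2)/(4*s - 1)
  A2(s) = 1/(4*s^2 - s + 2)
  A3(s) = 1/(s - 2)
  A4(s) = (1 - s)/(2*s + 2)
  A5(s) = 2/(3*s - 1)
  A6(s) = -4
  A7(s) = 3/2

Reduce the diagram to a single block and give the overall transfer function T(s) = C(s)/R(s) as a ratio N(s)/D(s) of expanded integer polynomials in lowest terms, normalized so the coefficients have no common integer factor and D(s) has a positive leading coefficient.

First reduce the diagram to T(s).

1. reduce the parallel group A1, A2, giving (-4*s^3 - 7*s^2 + 4*s - 5)/(16*s^3 - 8*s^2 + 9*s - 2)
2. series reduction of (A1+A2), A3, A4, A5, giving (4*s^4 + 3*s^3 - 11*s^2 + 9*s - 5)/(48*s^6 - 88*s^5 - 21*s^4 + 30*s^3 - 53*s^2 + 28*s - 4)
3. reduce the series chain A6, A7, giving -6
4. parallel reduction of ((A1+A2)*A3*A4*A5), (A6*A7), giving the overall T(s)

Answer: (-288*s^6 + 528*s^5 + 130*s^4 - 177*s^3 + 307*s^2 - 159*s + 19)/(48*s^6 - 88*s^5 - 21*s^4 + 30*s^3 - 53*s^2 + 28*s - 4)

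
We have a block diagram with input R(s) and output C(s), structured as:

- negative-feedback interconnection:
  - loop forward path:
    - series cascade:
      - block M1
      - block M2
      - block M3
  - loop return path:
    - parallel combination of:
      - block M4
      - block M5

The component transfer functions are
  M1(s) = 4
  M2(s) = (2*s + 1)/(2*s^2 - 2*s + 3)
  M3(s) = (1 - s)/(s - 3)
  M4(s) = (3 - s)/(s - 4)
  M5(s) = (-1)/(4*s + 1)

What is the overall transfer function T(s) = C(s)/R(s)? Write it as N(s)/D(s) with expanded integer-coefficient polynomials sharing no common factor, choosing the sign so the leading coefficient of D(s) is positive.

(1) combine M1, M2, M3 in series -> (-8*s^2 + 4*s + 4)/(2*s^3 - 8*s^2 + 9*s - 9)
(2) sum the parallel branches M4, M5 -> (-4*s^2 + 10*s + 7)/(4*s^2 - 15*s - 4)
(3) close the feedback loop around (M1*M2*M3), (M4+M5); the result is T(s) itself (integer coefficients, no common factor, positive leading denominator coefficient)

Therefore the answer is (-32*s^4 + 136*s^3 - 12*s^2 - 76*s - 16)/(8*s^5 - 30*s^4 + 52*s^3 - 171*s^2 + 167*s + 64).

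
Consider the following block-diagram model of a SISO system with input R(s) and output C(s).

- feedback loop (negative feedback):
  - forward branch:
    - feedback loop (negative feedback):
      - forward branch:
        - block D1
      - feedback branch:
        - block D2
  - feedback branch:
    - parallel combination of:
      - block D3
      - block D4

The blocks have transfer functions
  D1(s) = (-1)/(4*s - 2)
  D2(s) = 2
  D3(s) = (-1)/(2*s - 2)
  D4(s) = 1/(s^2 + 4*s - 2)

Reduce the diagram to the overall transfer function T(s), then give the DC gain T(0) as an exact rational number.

1. apply the feedback formula to D1, D2; result (-1)/(4*s - 4)
2. parallel reduction of D3, D4; result (-s^2 - 2*s)/(2*s^3 + 6*s^2 - 12*s + 4)
3. apply the feedback formula to [D1/(1+D1*D2)], (D3+D4); result (-2*s^3 - 6*s^2 + 12*s - 4)/(8*s^4 + 16*s^3 - 71*s^2 + 66*s - 16)
DC gain: substitute s = 0 into T(s) from step 3: T(0) = -4/(-16) = 1/4.

Hence the answer: 1/4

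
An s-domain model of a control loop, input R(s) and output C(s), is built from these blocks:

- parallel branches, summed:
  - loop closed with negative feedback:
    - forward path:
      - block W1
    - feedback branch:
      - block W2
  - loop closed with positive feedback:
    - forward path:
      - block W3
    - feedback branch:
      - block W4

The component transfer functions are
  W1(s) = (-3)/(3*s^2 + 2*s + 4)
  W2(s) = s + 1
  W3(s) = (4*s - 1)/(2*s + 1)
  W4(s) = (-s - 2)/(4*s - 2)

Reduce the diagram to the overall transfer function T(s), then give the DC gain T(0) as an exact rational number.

1. reduce the feedback loop with forward W1 and return W2 -> (-3)/(3*s^2 - s + 1)
2. feedback reduction of W3, W4 -> (16*s^2 - 12*s + 2)/(12*s^2 + 7*s - 4)
3. reduce the parallel group [W1/(1+W1*W2)], [W3/(1-W3*W4)] -> (48*s^4 - 52*s^3 - 2*s^2 - 35*s + 14)/(36*s^4 + 9*s^3 - 7*s^2 + 11*s - 4)
The step-3 result is T(s). Setting s = 0: T(0) = 14/(-4) = -7/2.

Answer: -7/2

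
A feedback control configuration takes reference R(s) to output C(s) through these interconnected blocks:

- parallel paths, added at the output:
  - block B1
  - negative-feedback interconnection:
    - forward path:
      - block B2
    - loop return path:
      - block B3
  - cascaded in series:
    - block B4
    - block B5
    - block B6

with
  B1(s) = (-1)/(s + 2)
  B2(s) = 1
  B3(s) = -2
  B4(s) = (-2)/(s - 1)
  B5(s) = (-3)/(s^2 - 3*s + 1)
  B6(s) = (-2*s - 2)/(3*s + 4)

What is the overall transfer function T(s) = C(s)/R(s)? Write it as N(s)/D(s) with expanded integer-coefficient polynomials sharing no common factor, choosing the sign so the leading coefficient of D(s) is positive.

Step 1 - reduce the feedback loop with forward B2 and return B3; result -1
Step 2 - multiply B4, B5, B6 (series); result (-12*s - 12)/(3*s^4 - 8*s^3 - 4*s^2 + 13*s - 4)
Step 3 - add B1, [B2/(1+B2*B3)], (B4*B5*B6) (parallel); the result is T(s) itself (integer coefficients, no common factor, positive leading denominator coefficient)

Hence the answer: (-3*s^5 - s^4 + 28*s^3 - 13*s^2 - 71*s - 12)/(3*s^5 - 2*s^4 - 20*s^3 + 5*s^2 + 22*s - 8)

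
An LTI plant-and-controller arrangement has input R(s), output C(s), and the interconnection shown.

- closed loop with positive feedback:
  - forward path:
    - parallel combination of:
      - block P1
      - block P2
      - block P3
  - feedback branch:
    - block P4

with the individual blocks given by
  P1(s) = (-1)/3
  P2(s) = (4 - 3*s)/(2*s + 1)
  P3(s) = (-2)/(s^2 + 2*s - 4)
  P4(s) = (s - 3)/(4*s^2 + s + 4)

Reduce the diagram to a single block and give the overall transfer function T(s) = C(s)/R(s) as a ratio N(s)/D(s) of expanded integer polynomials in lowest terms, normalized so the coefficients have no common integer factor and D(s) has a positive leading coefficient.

(1) reduce the parallel group P1, P2, P3 -> (-11*s^3 - 11*s^2 + 54*s - 50)/(6*s^3 + 15*s^2 - 18*s - 12)
(2) collapse the loop ((P1+P2+P3) forward, P4 return): this yields T(s), and no further normalization is needed

Answer: (-44*s^5 - 55*s^4 + 161*s^3 - 190*s^2 + 166*s - 200)/(24*s^5 + 77*s^4 - 55*s^3 - 93*s^2 + 128*s - 198)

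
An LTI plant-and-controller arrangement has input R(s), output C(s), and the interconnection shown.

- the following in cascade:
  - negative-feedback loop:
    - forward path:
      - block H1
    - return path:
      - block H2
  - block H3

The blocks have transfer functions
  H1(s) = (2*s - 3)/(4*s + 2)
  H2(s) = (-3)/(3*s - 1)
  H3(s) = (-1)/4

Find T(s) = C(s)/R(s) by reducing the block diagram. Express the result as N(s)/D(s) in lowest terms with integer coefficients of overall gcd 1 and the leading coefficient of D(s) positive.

The answer is (-6*s^2 + 11*s - 3)/(48*s^2 - 16*s + 28).

Reasoning:
Step 1. collapse the loop (H1 forward, H2 return) gives (6*s^2 - 11*s + 3)/(12*s^2 - 4*s + 7)
Step 2. reduce the series chain [H1/(1+H1*H2)], H3: this yields T(s), and no further normalization is needed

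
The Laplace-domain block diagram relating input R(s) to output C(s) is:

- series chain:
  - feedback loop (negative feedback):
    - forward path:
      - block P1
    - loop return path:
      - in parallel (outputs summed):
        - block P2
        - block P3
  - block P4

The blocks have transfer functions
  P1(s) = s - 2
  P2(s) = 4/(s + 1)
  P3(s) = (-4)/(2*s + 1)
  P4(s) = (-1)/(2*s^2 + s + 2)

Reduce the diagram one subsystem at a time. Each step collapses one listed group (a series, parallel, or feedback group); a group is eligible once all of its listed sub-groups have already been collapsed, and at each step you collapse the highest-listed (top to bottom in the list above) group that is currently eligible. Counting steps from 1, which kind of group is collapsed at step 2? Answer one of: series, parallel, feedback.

(1) reduce the parallel group P2, P3
(2) collapse the loop (P1 forward, (P2+P3) return)
(3) series reduction of [P1/(1+P1*(P2+P3))], P4
Step 2: feedback.

Hence the answer: feedback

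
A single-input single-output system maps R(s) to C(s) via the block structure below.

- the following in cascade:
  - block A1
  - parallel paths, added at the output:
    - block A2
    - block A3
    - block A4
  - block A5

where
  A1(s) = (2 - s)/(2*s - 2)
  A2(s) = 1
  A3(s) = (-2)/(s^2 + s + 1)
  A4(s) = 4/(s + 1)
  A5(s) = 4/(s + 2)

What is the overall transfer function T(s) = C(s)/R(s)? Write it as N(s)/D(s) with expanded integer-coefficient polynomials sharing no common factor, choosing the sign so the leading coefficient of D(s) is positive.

Step 1 - parallel reduction of A2, A3, A4 = (s^3 + 6*s^2 + 4*s + 3)/(s^3 + 2*s^2 + 2*s + 1)
Step 2 - reduce the series chain A1, (A2+A3+A4), A5, which is the overall transfer function T(s) = C(s)/R(s) in lowest terms

Final answer: (-2*s^4 - 8*s^3 + 16*s^2 + 10*s + 12)/(s^5 + 3*s^4 + 2*s^3 - s^2 - 3*s - 2)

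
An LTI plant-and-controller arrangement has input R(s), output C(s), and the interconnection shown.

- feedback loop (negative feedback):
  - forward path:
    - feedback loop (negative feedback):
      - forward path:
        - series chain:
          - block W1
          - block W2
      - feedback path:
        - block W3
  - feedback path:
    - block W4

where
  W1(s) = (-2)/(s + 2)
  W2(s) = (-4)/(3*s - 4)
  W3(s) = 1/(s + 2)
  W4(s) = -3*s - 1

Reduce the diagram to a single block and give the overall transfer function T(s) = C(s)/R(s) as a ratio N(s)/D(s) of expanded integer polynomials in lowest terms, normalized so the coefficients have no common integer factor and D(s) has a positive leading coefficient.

Reducing step by step:

Step 1: multiply W1, W2 (series) -> 8/(3*s^2 + 2*s - 8)
Step 2: feedback reduction of (W1*W2), W3 -> (8*s + 16)/(3*s^3 + 8*s^2 - 4*s - 8)
Step 3: collapse the loop ([(W1*W2)/(1+(W1*W2)*W3)] forward, W4 return); the result is T(s) itself (integer coefficients, no common factor, positive leading denominator coefficient)

Answer: (8*s + 16)/(3*s^3 - 16*s^2 - 60*s - 24)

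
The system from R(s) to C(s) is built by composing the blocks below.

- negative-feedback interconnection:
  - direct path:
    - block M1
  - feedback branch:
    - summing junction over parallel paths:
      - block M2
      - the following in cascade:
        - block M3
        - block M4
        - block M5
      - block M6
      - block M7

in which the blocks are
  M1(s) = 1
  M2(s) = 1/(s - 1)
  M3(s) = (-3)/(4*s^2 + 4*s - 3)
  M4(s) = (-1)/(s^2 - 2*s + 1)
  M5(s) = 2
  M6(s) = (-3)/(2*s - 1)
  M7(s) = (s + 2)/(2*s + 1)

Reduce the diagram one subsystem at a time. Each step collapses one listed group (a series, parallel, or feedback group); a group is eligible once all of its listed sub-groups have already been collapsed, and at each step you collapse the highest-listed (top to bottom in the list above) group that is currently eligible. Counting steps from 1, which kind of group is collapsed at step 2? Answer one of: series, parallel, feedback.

1. multiply M3, M4, M5 (series)
2. add M2, (M3*M4*M5), M6, M7 (parallel)
3. apply the feedback formula to M1, (M2+(M3*M4*M5)+M6+M7)
Step 2 collapses a parallel group.

Hence the answer: parallel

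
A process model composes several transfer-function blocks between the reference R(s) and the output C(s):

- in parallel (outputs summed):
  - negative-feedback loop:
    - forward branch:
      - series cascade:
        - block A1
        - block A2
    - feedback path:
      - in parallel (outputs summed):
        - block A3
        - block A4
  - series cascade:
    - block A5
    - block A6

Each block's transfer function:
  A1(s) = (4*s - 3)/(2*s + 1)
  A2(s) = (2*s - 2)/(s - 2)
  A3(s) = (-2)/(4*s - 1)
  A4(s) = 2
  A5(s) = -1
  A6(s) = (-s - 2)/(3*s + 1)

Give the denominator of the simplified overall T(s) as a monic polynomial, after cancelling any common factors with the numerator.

1. cascade A1, A2: (8*s^2 - 14*s + 6)/(2*s^2 - 3*s - 2)
2. add A3, A4 (parallel): (8*s - 4)/(4*s - 1)
3. reduce the feedback loop with forward (A1*A2) and return (A3+A4): (32*s^3 - 64*s^2 + 38*s - 6)/(72*s^3 - 158*s^2 + 99*s - 22)
4. series reduction of A5, A6: (s + 2)/(3*s + 1)
5. add [(A1*A2)/(1+(A1*A2)*(A3+A4))], (A5*A6) (parallel): (168*s^4 - 174*s^3 - 167*s^2 + 196*s - 50)/(216*s^4 - 402*s^3 + 139*s^2 + 33*s - 22)
That last expression is T(s), already simplified. Scaling its denominator by 1/216 (the reciprocal of the leading coefficient) yields the monic denominator.

Answer: s^4 - 67*s^3/36 + 139*s^2/216 + 11*s/72 - 11/108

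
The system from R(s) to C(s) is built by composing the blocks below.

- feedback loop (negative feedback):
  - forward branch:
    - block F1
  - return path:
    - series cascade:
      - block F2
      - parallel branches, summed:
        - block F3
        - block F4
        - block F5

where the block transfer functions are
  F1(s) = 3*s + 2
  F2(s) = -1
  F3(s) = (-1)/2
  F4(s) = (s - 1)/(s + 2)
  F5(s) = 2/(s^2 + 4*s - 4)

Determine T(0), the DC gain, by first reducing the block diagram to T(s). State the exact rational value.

The answer is 1/2.

Reasoning:
Step 1. add F3, F4, F5 (parallel) gives (s^3 - 16*s + 24)/(2*s^3 + 12*s^2 + 8*s - 16)
Step 2. multiply F2, (F3+F4+F5) (series) gives (-s^3 + 16*s - 24)/(2*s^3 + 12*s^2 + 8*s - 16)
Step 3. feedback reduction of F1, (F2*(F3+F4+F5)) gives (-6*s^4 - 40*s^3 - 48*s^2 + 32*s + 32)/(3*s^4 - 60*s^2 + 32*s + 64)
That last expression is T(s); at s = 0 only the constant terms survive, so T(0) = 32/64 = 1/2.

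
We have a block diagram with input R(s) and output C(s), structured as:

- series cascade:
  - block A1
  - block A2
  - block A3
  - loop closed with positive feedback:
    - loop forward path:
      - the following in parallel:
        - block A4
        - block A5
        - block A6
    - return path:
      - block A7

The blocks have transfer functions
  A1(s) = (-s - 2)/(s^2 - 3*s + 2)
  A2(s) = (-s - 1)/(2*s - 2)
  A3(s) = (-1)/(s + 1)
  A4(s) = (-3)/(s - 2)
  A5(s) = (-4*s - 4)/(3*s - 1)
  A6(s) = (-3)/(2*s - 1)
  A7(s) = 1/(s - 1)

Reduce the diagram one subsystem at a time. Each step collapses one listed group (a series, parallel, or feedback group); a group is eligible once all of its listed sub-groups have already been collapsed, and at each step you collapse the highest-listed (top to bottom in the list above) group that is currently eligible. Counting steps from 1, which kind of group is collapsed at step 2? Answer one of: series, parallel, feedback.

The answer is feedback.

Reasoning:
Step 1 - reduce the parallel group A4, A5, A6
Step 2 - close the feedback loop around (A4+A5+A6), A7
Step 3 - cascade A1, A2, A3, [(A4+A5+A6)/(1-(A4+A5+A6)*A7)]
Step 2 collapses a feedback group.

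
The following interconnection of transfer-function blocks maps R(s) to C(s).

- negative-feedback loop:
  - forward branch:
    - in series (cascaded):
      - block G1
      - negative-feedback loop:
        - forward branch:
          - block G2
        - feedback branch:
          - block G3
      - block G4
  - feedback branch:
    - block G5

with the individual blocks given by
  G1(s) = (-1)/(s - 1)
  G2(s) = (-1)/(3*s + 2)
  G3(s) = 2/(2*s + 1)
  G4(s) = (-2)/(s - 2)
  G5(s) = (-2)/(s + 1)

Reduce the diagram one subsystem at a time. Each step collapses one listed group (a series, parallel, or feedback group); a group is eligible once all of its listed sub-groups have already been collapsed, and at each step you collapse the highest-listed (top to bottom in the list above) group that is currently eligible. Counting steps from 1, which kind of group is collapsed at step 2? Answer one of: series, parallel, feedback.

(1) apply the feedback formula to G2, G3
(2) combine G1, [G2/(1+G2*G3)], G4 in series
(3) close the feedback loop around (G1*[G2/(1+G2*G3)]*G4), G5
Step 2 collapses a series group.

Final answer: series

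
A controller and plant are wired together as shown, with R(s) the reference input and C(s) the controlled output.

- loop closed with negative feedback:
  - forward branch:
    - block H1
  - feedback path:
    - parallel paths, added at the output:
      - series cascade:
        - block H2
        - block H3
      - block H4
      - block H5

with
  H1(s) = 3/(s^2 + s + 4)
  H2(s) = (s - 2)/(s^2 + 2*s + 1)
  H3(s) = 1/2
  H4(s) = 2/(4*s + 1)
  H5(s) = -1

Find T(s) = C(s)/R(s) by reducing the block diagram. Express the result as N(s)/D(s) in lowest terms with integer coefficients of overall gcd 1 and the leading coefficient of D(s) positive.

Reducing step by step:

Step 1 - cascade H2, H3: (s - 2)/(2*s^2 + 4*s + 2)
Step 2 - add (H2*H3), H4, H5 (parallel): (-8*s^3 - 10*s^2 - 11*s)/(8*s^3 + 18*s^2 + 12*s + 2)
Step 3 - reduce the feedback loop with forward H1 and return ((H2*H3)+H4+H5), giving the overall T(s)

Answer: (24*s^3 + 54*s^2 + 36*s + 6)/(8*s^5 + 26*s^4 + 38*s^3 + 56*s^2 + 17*s + 8)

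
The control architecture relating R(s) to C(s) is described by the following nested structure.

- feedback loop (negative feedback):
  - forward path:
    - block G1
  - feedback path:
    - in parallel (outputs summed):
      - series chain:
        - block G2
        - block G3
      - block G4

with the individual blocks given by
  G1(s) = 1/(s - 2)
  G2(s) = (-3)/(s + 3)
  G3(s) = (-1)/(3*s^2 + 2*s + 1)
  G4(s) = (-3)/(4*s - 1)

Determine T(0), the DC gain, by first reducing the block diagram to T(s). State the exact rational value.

The answer is 1/2.

Reasoning:
[1] multiply G2, G3 (series), giving 3/(3*s^3 + 11*s^2 + 7*s + 3)
[2] sum the parallel branches (G2*G3), G4, giving (-9*s^3 - 33*s^2 - 9*s - 12)/(12*s^4 + 41*s^3 + 17*s^2 + 5*s - 3)
[3] apply the feedback formula to G1, ((G2*G3)+G4), giving (12*s^4 + 41*s^3 + 17*s^2 + 5*s - 3)/(12*s^5 + 17*s^4 - 74*s^3 - 62*s^2 - 22*s - 6)
Evaluating the step-3 result (the overall T(s)) at s = 0 gives T(0) = -3/(-6) = 1/2.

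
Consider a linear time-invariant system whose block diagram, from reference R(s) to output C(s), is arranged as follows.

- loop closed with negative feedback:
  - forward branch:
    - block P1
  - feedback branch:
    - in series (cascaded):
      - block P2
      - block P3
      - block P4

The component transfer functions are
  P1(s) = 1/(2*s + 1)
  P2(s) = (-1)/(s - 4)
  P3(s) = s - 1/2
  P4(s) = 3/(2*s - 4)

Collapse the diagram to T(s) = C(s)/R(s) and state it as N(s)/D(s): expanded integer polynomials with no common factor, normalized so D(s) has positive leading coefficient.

First reduce the diagram to T(s).

Step 1 - series reduction of P2, P3, P4, giving (3 - 6*s)/(4*s^2 - 24*s + 32)
Step 2 - feedback reduction of P1, (P2*P3*P4), giving the overall T(s)

Answer: (4*s^2 - 24*s + 32)/(8*s^3 - 44*s^2 + 34*s + 35)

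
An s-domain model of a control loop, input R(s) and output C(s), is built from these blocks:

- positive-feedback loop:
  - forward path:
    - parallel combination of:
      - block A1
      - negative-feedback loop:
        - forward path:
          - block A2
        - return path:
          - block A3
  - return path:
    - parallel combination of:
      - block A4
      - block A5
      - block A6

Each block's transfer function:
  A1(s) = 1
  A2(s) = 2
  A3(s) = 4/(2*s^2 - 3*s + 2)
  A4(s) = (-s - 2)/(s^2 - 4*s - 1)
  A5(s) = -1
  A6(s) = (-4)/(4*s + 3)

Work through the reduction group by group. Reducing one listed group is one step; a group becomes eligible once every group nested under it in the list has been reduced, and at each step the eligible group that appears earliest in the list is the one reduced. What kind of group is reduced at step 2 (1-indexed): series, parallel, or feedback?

The answer is parallel.

Reasoning:
Step 1: apply the feedback formula to A2, A3
Step 2: add A1, [A2/(1+A2*A3)] (parallel)
Step 3: parallel reduction of A4, A5, A6
Step 4: apply the feedback formula to (A1+[A2/(1+A2*A3)]), (A4+A5+A6)
So the answer for step 2 is parallel.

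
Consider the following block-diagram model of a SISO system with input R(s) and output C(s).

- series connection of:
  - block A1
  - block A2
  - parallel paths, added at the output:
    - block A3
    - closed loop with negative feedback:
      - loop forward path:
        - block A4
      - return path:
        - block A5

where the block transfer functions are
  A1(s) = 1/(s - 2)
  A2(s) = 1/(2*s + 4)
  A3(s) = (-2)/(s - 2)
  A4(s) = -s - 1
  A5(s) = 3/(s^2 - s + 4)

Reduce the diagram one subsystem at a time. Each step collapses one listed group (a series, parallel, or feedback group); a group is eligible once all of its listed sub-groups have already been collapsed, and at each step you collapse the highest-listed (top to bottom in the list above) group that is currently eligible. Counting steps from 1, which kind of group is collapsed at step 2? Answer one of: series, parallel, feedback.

1. close the feedback loop around A4, A5
2. parallel reduction of A3, [A4/(1+A4*A5)]
3. series reduction of A1, A2, (A3+[A4/(1+A4*A5)])
The group at step 2 is a parallel group.

Final answer: parallel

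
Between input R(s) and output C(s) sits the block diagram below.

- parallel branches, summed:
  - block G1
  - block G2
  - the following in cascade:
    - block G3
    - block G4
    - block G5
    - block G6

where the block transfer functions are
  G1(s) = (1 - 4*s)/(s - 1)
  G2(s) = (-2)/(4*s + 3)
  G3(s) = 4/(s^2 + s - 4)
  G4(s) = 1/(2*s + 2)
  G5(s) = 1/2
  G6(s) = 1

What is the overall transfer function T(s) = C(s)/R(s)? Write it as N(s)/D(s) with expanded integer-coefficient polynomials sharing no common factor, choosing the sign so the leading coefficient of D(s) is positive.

First reduce the diagram to T(s).

Step 1: combine G3, G4, G5, G6 in series -> 1/(s^3 + 2*s^2 - 3*s - 4)
Step 2: parallel reduction of G1, G2, (G3*G4*G5*G6), which is the overall transfer function T(s) = C(s)/R(s) in lowest terms

Answer: (-16*s^5 - 42*s^4 + 33*s^3 + 108*s^2 + 24*s - 23)/(4*s^5 + 7*s^4 - 17*s^3 - 19*s^2 + 13*s + 12)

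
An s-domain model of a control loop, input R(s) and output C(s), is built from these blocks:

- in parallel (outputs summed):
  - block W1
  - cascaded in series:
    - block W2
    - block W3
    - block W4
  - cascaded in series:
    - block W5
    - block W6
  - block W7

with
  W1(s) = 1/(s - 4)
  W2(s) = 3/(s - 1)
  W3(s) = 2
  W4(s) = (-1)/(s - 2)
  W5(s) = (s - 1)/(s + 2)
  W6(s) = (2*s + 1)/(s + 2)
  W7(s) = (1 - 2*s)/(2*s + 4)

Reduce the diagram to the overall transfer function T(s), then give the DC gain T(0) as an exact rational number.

First reduce the diagram to T(s).

Step 1 - multiply W2, W3, W4 (series): (-6)/(s^2 - 3*s + 2)
Step 2 - reduce the series chain W5, W6: (2*s^2 - s - 1)/(s^2 + 4*s + 4)
Step 3 - sum the parallel branches W1, (W2*W3*W4), (W5*W6), W7: (2*s^5 - 17*s^4 + 53*s^3 - 98*s^2 + 176*s + 208)/(2*s^5 - 6*s^4 - 20*s^3 + 40*s^2 + 48*s - 64)
Step 3 gives the overall T(s). Then T(0) = 208/(-64) = -13/4.

Answer: -13/4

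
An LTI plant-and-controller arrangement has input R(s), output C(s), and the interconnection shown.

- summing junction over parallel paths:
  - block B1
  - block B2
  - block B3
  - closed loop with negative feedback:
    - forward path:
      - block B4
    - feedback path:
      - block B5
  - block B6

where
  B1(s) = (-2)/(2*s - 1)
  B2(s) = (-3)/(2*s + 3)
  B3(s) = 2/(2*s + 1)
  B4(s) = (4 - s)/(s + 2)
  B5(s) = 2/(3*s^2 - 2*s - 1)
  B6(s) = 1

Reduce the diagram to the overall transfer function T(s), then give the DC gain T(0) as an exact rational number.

Step 1: close the feedback loop around B4, B5: (-3*s^3 + 14*s^2 - 7*s - 4)/(3*s^3 + 4*s^2 - 7*s + 6)
Step 2: combine B1, B2, B3, [B4/(1+B4*B5)], B6 in parallel: (108*s^5 + 32*s^4 - 163*s^3 - 54*s^2 + 53*s - 60)/(24*s^6 + 68*s^5 - 14*s^4 - 53*s^3 + 74*s^2 + 9*s - 18)
Step 2 gives the overall T(s). Then T(0) = -60/(-18) = 10/3.

Answer: 10/3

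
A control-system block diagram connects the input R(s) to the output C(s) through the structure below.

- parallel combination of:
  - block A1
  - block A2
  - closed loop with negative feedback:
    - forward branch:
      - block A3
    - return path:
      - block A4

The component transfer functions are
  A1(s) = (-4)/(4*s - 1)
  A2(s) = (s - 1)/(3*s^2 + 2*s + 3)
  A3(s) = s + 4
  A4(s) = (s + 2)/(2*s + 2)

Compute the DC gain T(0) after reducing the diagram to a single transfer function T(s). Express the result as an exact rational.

First reduce the diagram to T(s).

Step 1. collapse the loop (A3 forward, A4 return); result (2*s^2 + 10*s + 8)/(s^2 + 8*s + 10)
Step 2. sum the parallel branches A1, A2, [A3/(1+A3*A4)]; result (24*s^5 + 122*s^4 + 89*s^3 - 61*s^2 - 168*s - 134)/(12*s^5 + 101*s^4 + 170*s^3 + 127*s^2 + 76*s - 30)
Step 2 gives the overall T(s). Then T(0) = -134/(-30) = 67/15.

Answer: 67/15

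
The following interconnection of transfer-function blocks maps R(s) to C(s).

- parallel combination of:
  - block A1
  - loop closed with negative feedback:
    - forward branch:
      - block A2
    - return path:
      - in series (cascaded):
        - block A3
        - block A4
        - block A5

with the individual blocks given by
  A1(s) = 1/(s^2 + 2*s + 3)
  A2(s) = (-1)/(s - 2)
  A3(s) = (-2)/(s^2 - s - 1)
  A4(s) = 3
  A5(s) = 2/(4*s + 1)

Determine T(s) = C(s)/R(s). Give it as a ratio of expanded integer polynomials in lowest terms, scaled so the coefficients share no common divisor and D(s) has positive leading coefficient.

1. multiply A3, A4, A5 (series); result (-12)/(4*s^3 - 3*s^2 - 5*s - 1)
2. close the feedback loop around A2, (A3*A4*A5); result (-4*s^3 + 3*s^2 + 5*s + 1)/(4*s^4 - 11*s^3 + s^2 + 9*s + 14)
3. combine A1, [A2/(1+A2*(A3*A4*A5))] in parallel: this yields T(s), and no further normalization is needed

Answer: (-4*s^5 - s^4 - 12*s^3 + 21*s^2 + 26*s + 17)/(4*s^6 - 3*s^5 - 9*s^4 - 22*s^3 + 35*s^2 + 55*s + 42)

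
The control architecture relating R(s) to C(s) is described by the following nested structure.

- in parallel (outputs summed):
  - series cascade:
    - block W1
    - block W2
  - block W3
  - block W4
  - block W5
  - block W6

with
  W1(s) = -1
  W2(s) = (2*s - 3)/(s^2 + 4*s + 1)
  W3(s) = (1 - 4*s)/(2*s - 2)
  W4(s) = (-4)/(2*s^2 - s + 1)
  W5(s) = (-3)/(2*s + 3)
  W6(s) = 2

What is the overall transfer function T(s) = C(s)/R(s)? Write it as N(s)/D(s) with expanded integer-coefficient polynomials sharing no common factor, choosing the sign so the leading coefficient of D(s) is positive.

Step 1: combine W1, W2 in series gives (3 - 2*s)/(s^2 + 4*s + 1)
Step 2: combine (W1*W2), W3, W4, W5, W6 in parallel, which is the overall transfer function T(s) = C(s)/R(s) in lowest terms

Therefore the answer is (-40*s^5 - 82*s^4 - 61*s^3 - 103*s^2 + 103*s + 3)/(8*s^6 + 32*s^5 - 2*s^4 - 32*s^3 + 16*s^2 - 16*s - 6).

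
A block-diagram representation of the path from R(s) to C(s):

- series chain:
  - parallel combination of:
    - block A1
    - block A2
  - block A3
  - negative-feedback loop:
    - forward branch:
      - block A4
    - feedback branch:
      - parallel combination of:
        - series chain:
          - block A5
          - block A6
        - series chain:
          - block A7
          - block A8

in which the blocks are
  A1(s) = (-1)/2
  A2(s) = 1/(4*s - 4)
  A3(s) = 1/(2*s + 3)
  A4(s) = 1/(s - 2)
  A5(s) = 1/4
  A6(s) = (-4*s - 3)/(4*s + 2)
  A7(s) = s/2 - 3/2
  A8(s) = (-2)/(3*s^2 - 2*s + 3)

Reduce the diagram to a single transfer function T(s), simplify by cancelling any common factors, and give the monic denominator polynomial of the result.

Reducing step by step:

Step 1. parallel reduction of A1, A2 gives (3 - 2*s)/(4*s - 4)
Step 2. reduce the series chain A5, A6 gives (-4*s - 3)/(16*s + 8)
Step 3. combine A7, A8 in series gives (3 - s)/(3*s^2 - 2*s + 3)
Step 4. parallel reduction of (A5*A6), (A7*A8) gives (-12*s^3 - 17*s^2 + 34*s + 15)/(48*s^3 - 8*s^2 + 32*s + 24)
Step 5. close the feedback loop around A4, ((A5*A6)+(A7*A8)) gives (48*s^3 - 8*s^2 + 32*s + 24)/(48*s^4 - 116*s^3 + 31*s^2 - 6*s - 33)
Step 6. multiply (A1+A2), A3, [A4/(1+A4*((A5*A6)+(A7*A8)))] (series) gives (-24*s^4 + 40*s^3 - 22*s^2 + 12*s + 18)/(96*s^6 - 184*s^5 - 198*s^4 + 367*s^3 - 165*s^2 - 15*s + 99)
T(s) is the step-6 result (common factors already cancelled). Leading coefficient of the denominator: 96. Divide through by 96 for the monic polynomial.

Answer: s^6 - 23*s^5/12 - 33*s^4/16 + 367*s^3/96 - 55*s^2/32 - 5*s/32 + 33/32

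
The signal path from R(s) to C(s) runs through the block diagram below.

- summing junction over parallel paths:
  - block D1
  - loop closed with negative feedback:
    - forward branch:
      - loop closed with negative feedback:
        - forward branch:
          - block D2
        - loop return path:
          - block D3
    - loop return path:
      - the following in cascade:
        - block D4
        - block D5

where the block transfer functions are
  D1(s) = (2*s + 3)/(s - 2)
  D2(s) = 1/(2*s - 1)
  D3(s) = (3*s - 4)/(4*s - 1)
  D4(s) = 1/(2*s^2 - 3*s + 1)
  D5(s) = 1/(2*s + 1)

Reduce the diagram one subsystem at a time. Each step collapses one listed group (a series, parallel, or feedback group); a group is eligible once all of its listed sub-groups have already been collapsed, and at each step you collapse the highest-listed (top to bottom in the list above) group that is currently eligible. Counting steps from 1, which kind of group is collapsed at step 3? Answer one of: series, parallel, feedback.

The answer is feedback.

Reasoning:
Step 1. collapse the loop (D2 forward, D3 return)
Step 2. combine D4, D5 in series
Step 3. reduce the feedback loop with forward [D2/(1+D2*D3)] and return (D4*D5)
Step 4. parallel reduction of D1, [[D2/(1+D2*D3)]/(1+[D2/(1+D2*D3)]*(D4*D5))]
So the answer for step 3 is feedback.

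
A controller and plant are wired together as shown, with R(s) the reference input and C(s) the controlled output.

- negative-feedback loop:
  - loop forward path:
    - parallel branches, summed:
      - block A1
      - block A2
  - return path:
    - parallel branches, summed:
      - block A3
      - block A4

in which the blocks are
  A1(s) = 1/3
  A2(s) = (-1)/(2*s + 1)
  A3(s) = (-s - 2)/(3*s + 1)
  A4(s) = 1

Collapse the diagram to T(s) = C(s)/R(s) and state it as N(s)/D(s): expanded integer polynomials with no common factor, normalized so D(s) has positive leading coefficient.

(1) sum the parallel branches A1, A2; result (2*s - 2)/(6*s + 3)
(2) combine A3, A4 in parallel; result (2*s - 1)/(3*s + 1)
(3) close the feedback loop around (A1+A2), (A3+A4), which is the overall transfer function T(s) = C(s)/R(s) in lowest terms

Hence the answer: (6*s^2 - 4*s - 2)/(22*s^2 + 9*s + 5)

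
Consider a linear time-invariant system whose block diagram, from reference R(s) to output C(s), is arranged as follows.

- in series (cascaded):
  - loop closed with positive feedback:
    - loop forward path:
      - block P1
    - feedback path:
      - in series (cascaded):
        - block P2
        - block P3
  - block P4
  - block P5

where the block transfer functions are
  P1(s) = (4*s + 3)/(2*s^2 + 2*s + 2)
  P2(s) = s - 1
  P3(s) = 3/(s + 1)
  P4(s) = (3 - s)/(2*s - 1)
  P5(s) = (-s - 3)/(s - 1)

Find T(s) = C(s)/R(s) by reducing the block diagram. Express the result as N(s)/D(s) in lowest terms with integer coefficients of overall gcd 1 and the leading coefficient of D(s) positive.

Step 1. cascade P2, P3, giving (3*s - 3)/(s + 1)
Step 2. reduce the feedback loop with forward P1 and return (P2*P3), giving (4*s^2 + 7*s + 3)/(2*s^3 - 8*s^2 + 7*s + 11)
Step 3. cascade [P1/(1-P1*(P2*P3))], P4, P5; the result is T(s) itself (integer coefficients, no common factor, positive leading denominator coefficient)

Final answer: (4*s^4 + 7*s^3 - 33*s^2 - 63*s - 27)/(4*s^5 - 22*s^4 + 40*s^3 - 7*s^2 - 26*s + 11)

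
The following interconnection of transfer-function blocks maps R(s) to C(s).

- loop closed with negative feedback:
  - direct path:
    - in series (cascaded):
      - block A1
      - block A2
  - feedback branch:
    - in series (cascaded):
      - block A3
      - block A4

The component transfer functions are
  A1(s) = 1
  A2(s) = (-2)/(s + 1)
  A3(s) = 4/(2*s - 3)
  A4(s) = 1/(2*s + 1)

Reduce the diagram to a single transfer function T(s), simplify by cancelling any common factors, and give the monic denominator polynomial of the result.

Answer: s^3 - 7*s/4 - 11/4

Working:
[1] cascade A1, A2, giving (-2)/(s + 1)
[2] cascade A3, A4, giving 4/(4*s^2 - 4*s - 3)
[3] reduce the feedback loop with forward (A1*A2) and return (A3*A4), giving (-8*s^2 + 8*s + 6)/(4*s^3 - 7*s - 11)
That last expression is T(s), already simplified. Scaling its denominator by 1/4 (the reciprocal of the leading coefficient) yields the monic denominator.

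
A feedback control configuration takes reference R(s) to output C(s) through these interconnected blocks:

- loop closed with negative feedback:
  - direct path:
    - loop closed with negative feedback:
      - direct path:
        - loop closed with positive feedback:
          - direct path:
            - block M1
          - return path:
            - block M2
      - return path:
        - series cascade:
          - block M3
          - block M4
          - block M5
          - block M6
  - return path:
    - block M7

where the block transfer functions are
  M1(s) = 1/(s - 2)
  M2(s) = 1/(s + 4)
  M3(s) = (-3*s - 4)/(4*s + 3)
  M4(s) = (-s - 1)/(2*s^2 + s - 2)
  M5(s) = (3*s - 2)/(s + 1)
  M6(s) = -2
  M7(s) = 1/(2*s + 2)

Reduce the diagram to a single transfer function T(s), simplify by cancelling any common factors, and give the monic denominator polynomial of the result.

Answer: s^6 + 17*s^5/4 - 45*s^4/8 - 61*s^3/2 - 343*s^2/16 + 53*s/4 + 53/4

Working:
Step 1. close the feedback loop around M1, M2 = (s + 4)/(s^2 + 2*s - 9)
Step 2. combine M3, M4, M5, M6 in series = (-18*s^2 - 12*s + 16)/(8*s^3 + 10*s^2 - 5*s - 6)
Step 3. reduce the feedback loop with forward [M1/(1-M1*M2)] and return (M3*M4*M5*M6) = (8*s^4 + 42*s^3 + 35*s^2 - 26*s - 24)/(8*s^5 + 26*s^4 - 75*s^3 - 190*s^2 + s + 118)
Step 4. close the feedback loop around [[M1/(1-M1*M2)]/(1+[M1/(1-M1*M2)]*(M3*M4*M5*M6))], M7 = (16*s^5 + 100*s^4 + 154*s^3 + 18*s^2 - 100*s - 48)/(16*s^6 + 68*s^5 - 90*s^4 - 488*s^3 - 343*s^2 + 212*s + 212)
T(s) is the step-4 result (common factors already cancelled). Leading coefficient of the denominator: 16. Divide through by 16 for the monic polynomial.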